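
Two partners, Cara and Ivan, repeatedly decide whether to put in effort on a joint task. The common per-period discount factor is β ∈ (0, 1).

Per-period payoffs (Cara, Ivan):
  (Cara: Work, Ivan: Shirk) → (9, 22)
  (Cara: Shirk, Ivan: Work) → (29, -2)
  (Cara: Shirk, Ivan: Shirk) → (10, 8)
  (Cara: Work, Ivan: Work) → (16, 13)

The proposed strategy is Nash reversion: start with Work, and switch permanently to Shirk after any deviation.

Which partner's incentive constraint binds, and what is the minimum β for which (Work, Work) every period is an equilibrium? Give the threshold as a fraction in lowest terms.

Cara's threshold: (29−16)/(29−10) = 13/19.
Ivan's threshold: (22−13)/(22−8) = 9/14.
13/19 > 9/14, so Cara binds and β* = 13/19.

Cara; β ≥ 13/19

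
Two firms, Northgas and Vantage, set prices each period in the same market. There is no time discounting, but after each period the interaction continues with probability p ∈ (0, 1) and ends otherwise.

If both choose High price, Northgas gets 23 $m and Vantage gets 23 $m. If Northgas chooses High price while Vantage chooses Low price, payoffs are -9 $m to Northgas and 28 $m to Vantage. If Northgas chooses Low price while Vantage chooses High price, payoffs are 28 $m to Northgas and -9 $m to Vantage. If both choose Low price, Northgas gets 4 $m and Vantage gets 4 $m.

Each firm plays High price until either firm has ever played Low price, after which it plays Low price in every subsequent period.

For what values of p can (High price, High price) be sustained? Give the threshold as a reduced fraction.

With no time discounting, the continuation probability p plays the role of the discount factor.
Grim-trigger IC: 23/(1−p) ≥ 28 + 4p/(1−p) ⇒ p ≥ (28−23)/(28−4) = 5/24.

5/24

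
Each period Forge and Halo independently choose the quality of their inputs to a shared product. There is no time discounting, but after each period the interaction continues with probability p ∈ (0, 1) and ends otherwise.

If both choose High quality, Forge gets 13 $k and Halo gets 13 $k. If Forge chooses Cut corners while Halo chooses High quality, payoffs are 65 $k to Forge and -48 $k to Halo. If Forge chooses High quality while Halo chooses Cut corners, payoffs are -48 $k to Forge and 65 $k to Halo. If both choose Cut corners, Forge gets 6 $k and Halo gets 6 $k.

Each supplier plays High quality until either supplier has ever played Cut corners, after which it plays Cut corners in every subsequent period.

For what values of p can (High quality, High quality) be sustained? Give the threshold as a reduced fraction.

52/59

With no time discounting, the continuation probability p plays the role of the discount factor.
Grim-trigger IC: 13/(1−p) ≥ 65 + 6p/(1−p) ⇒ p ≥ (65−13)/(65−6) = 52/59.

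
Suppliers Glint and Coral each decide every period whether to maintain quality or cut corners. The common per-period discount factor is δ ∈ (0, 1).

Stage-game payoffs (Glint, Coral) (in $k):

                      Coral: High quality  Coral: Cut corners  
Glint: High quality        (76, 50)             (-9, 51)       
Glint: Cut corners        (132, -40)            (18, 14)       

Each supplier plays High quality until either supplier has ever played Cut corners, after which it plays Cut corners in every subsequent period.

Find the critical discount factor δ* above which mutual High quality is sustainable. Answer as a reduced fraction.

For Glint: deviation gain 132−76 = 56, per-period punishment loss 76−18 = 58. IC gives δ ≥ 56/114 = 28/57.
For Coral: gain 1, loss 36 per period, so δ ≥ 1/37.
The tighter constraint is Glint's, so cooperation needs δ ≥ 28/57.

28/57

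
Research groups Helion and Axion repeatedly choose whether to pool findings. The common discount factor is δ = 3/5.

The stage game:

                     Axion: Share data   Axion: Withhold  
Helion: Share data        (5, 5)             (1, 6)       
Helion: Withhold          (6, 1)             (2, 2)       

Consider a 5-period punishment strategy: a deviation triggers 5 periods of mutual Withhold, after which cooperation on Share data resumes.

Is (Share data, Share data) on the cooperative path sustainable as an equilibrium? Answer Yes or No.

A one-shot deviation gives 6 now, then 2 for 5 periods, then back to 5.
Gain from deviating: (6−5) today; loss: (5−2) in each of the next 5 periods.
No-deviation condition: (5−2)(δ+…+δ^5) ≥ 6−5, i.e. δ+…+δ^5 ≥ 1/3.
At δ = 3/5: δ+…+δ^5 = 1.3834 ≥ 0.3333.
So cooperation is sustainable.

Yes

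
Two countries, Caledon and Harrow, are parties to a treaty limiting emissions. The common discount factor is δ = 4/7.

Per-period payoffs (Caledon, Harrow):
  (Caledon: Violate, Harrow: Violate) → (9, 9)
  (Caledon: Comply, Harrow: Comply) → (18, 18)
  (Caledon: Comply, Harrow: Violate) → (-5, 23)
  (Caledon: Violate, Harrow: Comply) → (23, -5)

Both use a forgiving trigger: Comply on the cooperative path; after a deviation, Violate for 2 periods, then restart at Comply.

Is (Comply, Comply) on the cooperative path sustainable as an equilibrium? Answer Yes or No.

Yes

A one-shot deviation gives 23 now, then 9 for 2 periods, then back to 18.
Gain from deviating: (23−18) today; loss: (18−9) in each of the next 2 periods.
No-deviation condition: (18−9)(δ+…+δ^2) ≥ 23−18, i.e. δ+…+δ^2 ≥ 5/9.
At δ = 4/7: δ+…+δ^2 = 0.8980 ≥ 0.5556.
So cooperation is sustainable.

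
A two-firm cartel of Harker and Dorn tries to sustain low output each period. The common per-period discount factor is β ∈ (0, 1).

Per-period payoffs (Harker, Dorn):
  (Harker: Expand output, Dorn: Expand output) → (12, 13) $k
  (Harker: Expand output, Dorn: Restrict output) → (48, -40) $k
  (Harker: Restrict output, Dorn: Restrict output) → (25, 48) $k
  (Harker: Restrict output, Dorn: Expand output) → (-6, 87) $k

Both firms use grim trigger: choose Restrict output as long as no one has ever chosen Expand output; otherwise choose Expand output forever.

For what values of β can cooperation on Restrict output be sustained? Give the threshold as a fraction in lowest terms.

Harker: cooperation gives 25 each period; deviation gives 48 once then 12 forever.
  25/(1−β) ≥ 48 + 12β/(1−β) ⇒ β ≥ 23/36.
Dorn: cooperation gives 48 each period; deviation gives 87 once then 13 forever.
  β ≥ 39/74.
Both must hold, so the binding constraint is Harker's: β ≥ 23/36.

23/36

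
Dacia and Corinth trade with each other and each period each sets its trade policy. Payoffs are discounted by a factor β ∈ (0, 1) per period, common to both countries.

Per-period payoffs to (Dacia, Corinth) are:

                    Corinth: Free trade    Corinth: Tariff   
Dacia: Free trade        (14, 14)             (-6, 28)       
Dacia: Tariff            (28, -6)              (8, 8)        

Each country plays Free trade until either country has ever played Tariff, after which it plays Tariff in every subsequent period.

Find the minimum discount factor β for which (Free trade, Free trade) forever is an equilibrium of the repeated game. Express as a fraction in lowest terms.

7/10

14/(1−β) ≥ 28 + 8β/(1−β)
14 ≥ 28 − 20β
β ≥ 14/20 = 7/10.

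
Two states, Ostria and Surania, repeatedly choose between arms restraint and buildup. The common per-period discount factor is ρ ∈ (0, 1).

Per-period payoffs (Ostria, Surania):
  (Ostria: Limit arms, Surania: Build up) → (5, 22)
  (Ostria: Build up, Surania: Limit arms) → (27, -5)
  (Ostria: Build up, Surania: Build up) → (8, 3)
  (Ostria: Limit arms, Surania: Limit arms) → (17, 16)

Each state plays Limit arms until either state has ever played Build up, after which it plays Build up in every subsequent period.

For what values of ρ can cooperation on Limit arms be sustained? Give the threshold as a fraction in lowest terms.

For Ostria: deviation gain 27−17 = 10, per-period punishment loss 17−8 = 9. IC gives ρ ≥ 10/19.
For Surania: gain 6, loss 13 per period, so ρ ≥ 6/19.
The tighter constraint is Ostria's, so cooperation needs ρ ≥ 10/19.

10/19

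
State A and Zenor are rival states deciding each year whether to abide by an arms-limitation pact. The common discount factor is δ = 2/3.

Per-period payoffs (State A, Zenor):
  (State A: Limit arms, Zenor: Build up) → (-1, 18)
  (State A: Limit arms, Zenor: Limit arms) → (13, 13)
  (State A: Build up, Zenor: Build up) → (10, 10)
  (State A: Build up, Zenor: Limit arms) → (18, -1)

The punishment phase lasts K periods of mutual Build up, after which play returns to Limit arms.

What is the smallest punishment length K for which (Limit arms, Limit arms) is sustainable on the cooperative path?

5

Need Σ_{k=1}^{K} δ^k ≥ (18−13)/(13−10) = 1.6667 at δ = 2/3.
At K = 4 the sum is 1.6049 < 1.6667; at K = 5 it is 1.7366 ≥ 1.6667.
So the minimum punishment length is K = 5.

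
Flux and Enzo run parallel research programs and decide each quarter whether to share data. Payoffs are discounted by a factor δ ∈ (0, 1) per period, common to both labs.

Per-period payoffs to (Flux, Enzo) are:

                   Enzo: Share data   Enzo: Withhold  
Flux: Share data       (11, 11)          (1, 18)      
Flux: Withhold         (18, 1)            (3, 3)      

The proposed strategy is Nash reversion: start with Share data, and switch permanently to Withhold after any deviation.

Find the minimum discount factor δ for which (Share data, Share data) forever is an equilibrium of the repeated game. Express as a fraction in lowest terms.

7/15

Cooperation forever yields 11 each period: 11/(1−δ).
Deviating yields 18 once, then 3 forever: 18 + 3δ/(1−δ).
No profitable deviation requires 11/(1−δ) ≥ 18 + 3δ/(1−δ).
Multiplying by (1−δ): 11 ≥ 18(1−δ) + 3δ = 18 − 15δ.
So 15δ ≥ 7, i.e. δ ≥ 7/15.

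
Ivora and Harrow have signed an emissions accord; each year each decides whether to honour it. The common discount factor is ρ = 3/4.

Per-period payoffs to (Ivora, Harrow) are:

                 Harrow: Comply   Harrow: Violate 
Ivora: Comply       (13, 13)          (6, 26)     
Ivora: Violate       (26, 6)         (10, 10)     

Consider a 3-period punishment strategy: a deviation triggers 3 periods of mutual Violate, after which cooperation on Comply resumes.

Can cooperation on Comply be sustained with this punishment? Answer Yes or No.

A one-shot deviation gives 26 now, then 10 for 3 periods, then back to 13.
Gain from deviating: (26−13) today; loss: (13−10) in each of the next 3 periods.
No-deviation condition: (13−10)(ρ+…+ρ^3) ≥ 26−13, i.e. ρ+…+ρ^3 ≥ 13/3.
At ρ = 3/4: ρ+…+ρ^3 = 1.7344 < 4.3333.
So cooperation is not sustainable.

No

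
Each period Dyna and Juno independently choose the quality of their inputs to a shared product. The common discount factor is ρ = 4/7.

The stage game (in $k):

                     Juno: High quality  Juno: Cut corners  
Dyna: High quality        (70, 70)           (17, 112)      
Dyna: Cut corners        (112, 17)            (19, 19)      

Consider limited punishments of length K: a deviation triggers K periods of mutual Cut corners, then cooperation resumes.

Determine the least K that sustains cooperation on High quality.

2

No profitable deviation requires (70−19)(ρ+…+ρ^K) ≥ 112−70, i.e. ρ+…+ρ^K ≥ 14/17 ≈ 0.8235.
With ρ = 4/7, the partial sums are K=1: 0.5714, K=2: 0.8980.
K = 2 is the first length at which the sum reaches 0.8235.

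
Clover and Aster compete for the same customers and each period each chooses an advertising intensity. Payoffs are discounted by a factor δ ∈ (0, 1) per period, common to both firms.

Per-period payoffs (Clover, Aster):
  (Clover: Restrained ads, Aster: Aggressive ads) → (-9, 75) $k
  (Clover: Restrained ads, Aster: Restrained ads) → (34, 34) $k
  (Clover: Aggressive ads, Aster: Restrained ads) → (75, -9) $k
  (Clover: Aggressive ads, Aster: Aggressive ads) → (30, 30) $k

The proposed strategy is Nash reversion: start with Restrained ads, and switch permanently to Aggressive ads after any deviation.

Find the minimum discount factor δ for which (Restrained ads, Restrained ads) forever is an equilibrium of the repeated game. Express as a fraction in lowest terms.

41/45

Under grim trigger the critical discount factor is (T−C)/(T−P) with T = 75, C = 34, P = 30.
δ* = (75−34)/(75−30) = 41/45.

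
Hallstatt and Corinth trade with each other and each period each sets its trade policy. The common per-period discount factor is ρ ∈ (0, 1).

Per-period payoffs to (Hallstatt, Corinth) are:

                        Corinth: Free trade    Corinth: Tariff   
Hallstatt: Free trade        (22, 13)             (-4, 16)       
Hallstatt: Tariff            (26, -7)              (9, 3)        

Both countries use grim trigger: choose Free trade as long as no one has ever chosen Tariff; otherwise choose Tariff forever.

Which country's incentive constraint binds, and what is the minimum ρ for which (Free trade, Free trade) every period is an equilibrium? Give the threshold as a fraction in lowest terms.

Hallstatt: cooperation gives 22 each period; deviation gives 26 once then 9 forever.
  22/(1−ρ) ≥ 26 + 9ρ/(1−ρ) ⇒ ρ ≥ 4/17.
Corinth: cooperation gives 13 each period; deviation gives 16 once then 3 forever.
  ρ ≥ 3/13.
Both must hold, so the binding constraint is Hallstatt's: ρ ≥ 4/17.

Hallstatt; ρ ≥ 4/17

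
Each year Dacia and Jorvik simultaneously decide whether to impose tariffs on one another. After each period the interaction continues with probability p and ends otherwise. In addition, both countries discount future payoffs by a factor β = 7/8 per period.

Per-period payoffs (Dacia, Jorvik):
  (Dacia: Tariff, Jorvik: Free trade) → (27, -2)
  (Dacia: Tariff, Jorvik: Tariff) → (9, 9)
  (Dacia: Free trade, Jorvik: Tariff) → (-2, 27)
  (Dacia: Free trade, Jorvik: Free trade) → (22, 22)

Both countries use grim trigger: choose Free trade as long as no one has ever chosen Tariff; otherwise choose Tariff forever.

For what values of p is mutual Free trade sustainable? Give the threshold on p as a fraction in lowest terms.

Expected continuation weight on next period's payoff is β·p = 7/8·p, which plays the role of the discount factor.
Cooperation requires 7/8·p ≥ (27−22)/(27−9) = 5/18, hence p ≥ 20/63.

20/63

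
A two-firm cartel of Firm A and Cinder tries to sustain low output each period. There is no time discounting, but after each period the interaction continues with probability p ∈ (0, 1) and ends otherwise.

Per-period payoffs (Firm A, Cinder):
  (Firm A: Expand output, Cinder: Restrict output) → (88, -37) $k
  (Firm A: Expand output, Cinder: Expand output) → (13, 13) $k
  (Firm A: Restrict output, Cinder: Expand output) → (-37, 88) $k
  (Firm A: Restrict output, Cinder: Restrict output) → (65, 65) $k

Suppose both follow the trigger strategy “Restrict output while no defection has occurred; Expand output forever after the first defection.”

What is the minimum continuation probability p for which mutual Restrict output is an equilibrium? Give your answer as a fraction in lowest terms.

Expected cooperation value is 65 + p·65 + p²·65 + … = 65/(1−p); deviation gives 88 + p·13/(1−p).
65 ≥ 88(1−p) + 13p ⇒ 75p ≥ 23 ⇒ p ≥ 23/75.

23/75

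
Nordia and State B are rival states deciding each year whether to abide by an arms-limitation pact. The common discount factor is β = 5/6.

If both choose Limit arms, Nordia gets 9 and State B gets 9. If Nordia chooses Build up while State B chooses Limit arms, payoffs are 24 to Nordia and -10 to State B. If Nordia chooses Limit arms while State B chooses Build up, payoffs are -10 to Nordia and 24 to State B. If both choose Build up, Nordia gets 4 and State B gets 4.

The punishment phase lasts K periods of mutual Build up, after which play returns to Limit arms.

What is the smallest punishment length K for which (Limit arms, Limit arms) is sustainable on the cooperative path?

Need Σ_{k=1}^{K} β^k ≥ (24−9)/(9−4) = 3.0000 at β = 5/6.
At K = 5 the sum is 2.9906 < 3.0000; at K = 6 it is 3.3255 ≥ 3.0000.
So the minimum punishment length is K = 6.

6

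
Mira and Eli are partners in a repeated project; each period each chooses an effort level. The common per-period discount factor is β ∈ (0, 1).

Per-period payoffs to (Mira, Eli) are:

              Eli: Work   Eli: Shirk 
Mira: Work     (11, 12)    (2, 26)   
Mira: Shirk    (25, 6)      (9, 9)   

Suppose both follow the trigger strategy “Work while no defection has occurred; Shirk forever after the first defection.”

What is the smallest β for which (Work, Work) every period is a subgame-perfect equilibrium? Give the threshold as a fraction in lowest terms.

7/8

For Mira: deviation gain 25−11 = 14, per-period punishment loss 11−9 = 2. IC gives β ≥ 14/16 = 7/8.
For Eli: gain 14, loss 3 per period, so β ≥ 14/17.
The tighter constraint is Mira's, so cooperation needs β ≥ 7/8.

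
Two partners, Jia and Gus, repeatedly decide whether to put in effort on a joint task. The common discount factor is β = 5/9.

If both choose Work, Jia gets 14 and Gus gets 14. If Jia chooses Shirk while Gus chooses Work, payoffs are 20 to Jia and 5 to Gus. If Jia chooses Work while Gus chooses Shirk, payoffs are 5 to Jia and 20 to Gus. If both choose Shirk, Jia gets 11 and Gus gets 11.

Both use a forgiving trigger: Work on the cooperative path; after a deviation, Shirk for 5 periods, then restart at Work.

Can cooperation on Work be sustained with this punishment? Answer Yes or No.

Comparing payoff streams over the 6 periods until play realigns: cooperate → 14(1+β+…+β^5); deviate → 20 + 11(β+…+β^5).
Cooperation is sustained iff (14−11)(β+…+β^5) ≥ 20−14.
β+…+β^5 = 5/9·(1−(5/9)^5)/(1−5/9) = 1.1838, and (20−14)/(14−11) = 2.0000.
1.1838 < 2.0000, so cooperation is not sustainable.

No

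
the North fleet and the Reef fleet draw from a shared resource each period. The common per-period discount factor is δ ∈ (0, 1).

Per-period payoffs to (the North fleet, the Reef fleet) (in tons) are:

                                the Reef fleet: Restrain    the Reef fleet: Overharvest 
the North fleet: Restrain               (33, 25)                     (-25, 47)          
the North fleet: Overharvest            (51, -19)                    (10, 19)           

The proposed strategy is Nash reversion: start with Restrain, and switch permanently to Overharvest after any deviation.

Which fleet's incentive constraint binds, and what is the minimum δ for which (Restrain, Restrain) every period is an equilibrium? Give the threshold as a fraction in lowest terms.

the North fleet: cooperation gives 33 each period; deviation gives 51 once then 10 forever.
  33/(1−δ) ≥ 51 + 10δ/(1−δ) ⇒ δ ≥ 18/41.
the Reef fleet: cooperation gives 25 each period; deviation gives 47 once then 19 forever.
  δ ≥ 22/28 = 11/14.
Both must hold, so the binding constraint is the Reef fleet's: δ ≥ 11/14.

the Reef fleet; δ ≥ 11/14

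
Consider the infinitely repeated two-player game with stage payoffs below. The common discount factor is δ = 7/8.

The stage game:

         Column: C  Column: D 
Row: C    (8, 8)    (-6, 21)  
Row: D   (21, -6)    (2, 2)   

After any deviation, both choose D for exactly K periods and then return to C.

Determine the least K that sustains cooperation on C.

3

Need Σ_{k=1}^{K} δ^k ≥ (21−8)/(8−2) = 2.1667 at δ = 7/8.
At K = 2 the sum is 1.6406 < 2.1667; at K = 3 it is 2.3105 ≥ 2.1667.
So the minimum punishment length is K = 3.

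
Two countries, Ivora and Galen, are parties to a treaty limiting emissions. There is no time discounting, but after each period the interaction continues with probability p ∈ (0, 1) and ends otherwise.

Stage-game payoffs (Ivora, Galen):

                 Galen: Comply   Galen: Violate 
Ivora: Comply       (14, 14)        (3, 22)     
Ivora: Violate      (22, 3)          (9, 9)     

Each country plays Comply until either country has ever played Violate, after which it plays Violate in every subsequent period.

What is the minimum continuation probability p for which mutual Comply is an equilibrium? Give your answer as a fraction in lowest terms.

8/13

With no time discounting, the continuation probability p plays the role of the discount factor.
Grim-trigger IC: 14/(1−p) ≥ 22 + 9p/(1−p) ⇒ p ≥ (22−14)/(22−9) = 8/13.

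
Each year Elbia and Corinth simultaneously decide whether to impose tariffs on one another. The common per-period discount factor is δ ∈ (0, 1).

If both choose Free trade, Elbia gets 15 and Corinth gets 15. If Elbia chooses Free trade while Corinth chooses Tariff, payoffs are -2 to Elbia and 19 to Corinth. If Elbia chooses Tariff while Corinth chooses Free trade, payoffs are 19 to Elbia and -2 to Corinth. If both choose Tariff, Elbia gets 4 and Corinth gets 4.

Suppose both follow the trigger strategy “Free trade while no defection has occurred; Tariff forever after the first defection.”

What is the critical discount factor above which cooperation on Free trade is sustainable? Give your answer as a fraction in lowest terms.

Under grim trigger the critical discount factor is (T−C)/(T−P) with T = 19, C = 15, P = 4.
δ* = (19−15)/(19−4) = 4/15.

4/15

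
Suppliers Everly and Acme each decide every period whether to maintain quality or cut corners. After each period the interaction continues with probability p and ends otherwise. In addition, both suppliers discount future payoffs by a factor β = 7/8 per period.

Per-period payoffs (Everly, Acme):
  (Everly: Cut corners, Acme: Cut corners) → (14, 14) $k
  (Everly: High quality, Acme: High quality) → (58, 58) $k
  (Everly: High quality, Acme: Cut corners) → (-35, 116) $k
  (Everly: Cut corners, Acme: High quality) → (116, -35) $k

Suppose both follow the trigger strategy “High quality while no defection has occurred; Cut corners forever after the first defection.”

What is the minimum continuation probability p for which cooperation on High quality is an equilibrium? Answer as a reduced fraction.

232/357

Expected continuation weight on next period's payoff is β·p = 7/8·p, which plays the role of the discount factor.
Cooperation requires 7/8·p ≥ (116−58)/(116−14) = 29/51, hence p ≥ 232/357.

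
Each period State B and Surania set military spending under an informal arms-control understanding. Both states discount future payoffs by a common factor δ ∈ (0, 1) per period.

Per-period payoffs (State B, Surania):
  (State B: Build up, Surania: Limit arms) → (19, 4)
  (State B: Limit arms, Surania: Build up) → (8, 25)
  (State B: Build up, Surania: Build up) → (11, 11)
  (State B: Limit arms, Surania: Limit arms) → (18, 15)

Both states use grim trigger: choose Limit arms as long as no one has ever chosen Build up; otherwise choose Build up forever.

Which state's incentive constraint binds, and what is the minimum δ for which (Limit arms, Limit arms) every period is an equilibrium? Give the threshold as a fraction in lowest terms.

For State B: deviation gain 19−18 = 1, per-period punishment loss 18−11 = 7. IC gives δ ≥ 1/8.
For Surania: gain 10, loss 4 per period, so δ ≥ 10/14 = 5/7.
The tighter constraint is Surania's, so cooperation needs δ ≥ 5/7.

Surania; δ ≥ 5/7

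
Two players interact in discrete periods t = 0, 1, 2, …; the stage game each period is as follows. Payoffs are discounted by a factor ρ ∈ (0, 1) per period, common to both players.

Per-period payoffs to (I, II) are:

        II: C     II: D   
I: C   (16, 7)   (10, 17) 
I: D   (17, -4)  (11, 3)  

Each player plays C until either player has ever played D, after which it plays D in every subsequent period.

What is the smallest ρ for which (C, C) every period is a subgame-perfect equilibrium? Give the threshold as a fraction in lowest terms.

I: cooperation gives 16 each period; deviation gives 17 once then 11 forever.
  16/(1−ρ) ≥ 17 + 11ρ/(1−ρ) ⇒ ρ ≥ 1/6.
II: cooperation gives 7 each period; deviation gives 17 once then 3 forever.
  ρ ≥ 10/14 = 5/7.
Both must hold, so the binding constraint is II's: ρ ≥ 5/7.

5/7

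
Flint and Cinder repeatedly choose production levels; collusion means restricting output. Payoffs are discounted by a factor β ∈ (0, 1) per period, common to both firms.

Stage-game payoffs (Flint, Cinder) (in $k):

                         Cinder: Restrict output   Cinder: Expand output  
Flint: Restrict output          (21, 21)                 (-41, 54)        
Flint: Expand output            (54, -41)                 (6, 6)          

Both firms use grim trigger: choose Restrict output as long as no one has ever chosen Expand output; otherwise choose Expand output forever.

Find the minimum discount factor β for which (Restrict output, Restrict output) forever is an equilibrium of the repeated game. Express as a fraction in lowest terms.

One-period gain from deviating is 54 − 21 = 33. The loss is 21 − 6 = 15 in every subsequent period, with present value 15·β/(1−β).
Deviation is unprofitable when 15·β/(1−β) ≥ 33, i.e. β/(1−β) ≥ 11/5.
Equivalently β ≥ 33/(33+15) = 11/16.

11/16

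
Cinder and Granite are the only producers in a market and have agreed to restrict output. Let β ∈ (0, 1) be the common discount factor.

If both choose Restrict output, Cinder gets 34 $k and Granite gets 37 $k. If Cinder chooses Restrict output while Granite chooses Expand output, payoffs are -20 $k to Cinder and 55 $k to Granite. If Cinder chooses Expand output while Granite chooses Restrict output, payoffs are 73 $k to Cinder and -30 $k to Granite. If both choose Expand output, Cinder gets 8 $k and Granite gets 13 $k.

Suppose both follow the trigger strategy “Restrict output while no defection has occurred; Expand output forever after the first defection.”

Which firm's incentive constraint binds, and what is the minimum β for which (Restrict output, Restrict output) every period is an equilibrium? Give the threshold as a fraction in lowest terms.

Cinder's threshold: (73−34)/(73−8) = 3/5.
Granite's threshold: (55−37)/(55−13) = 3/7.
3/5 > 3/7, so Cinder binds and β* = 3/5.

Cinder; β ≥ 3/5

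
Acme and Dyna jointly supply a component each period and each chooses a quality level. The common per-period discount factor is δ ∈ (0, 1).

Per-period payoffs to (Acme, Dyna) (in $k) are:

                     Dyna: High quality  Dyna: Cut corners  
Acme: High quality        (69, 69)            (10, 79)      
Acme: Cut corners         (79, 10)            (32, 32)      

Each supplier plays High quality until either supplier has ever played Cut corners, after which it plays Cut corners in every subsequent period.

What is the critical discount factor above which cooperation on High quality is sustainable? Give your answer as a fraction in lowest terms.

10/47

Cooperation forever yields 69 each period: 69/(1−δ).
Deviating yields 79 once, then 32 forever: 79 + 32δ/(1−δ).
No profitable deviation requires 69/(1−δ) ≥ 79 + 32δ/(1−δ).
Multiplying by (1−δ): 69 ≥ 79(1−δ) + 32δ = 79 − 47δ.
So 47δ ≥ 10, i.e. δ ≥ 10/47.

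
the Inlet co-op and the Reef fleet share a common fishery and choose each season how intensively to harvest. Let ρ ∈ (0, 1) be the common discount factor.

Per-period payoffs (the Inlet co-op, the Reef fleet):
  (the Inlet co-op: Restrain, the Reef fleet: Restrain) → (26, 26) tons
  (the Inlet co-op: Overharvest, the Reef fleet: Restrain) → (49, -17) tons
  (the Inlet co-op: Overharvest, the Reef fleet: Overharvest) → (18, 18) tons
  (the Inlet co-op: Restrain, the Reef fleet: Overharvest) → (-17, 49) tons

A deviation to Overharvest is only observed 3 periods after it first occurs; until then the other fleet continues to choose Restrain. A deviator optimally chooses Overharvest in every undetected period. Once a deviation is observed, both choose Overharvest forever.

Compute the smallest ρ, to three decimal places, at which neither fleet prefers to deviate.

The best deviation is to choose Overharvest for all 3 undetected periods, earning 49 each, then 18 forever once detected.
Deviation value: 49(1−ρ^3)/(1−ρ) + 18ρ^3/(1−ρ); cooperation value: 26/(1−ρ).
IC: 26 ≥ 49(1−ρ^3) + 18ρ^3 = 49 − 31ρ^3.
So ρ^3 ≥ 23/31, giving ρ ≥ (23/31)^(1/3) ≈ 0.905.

0.905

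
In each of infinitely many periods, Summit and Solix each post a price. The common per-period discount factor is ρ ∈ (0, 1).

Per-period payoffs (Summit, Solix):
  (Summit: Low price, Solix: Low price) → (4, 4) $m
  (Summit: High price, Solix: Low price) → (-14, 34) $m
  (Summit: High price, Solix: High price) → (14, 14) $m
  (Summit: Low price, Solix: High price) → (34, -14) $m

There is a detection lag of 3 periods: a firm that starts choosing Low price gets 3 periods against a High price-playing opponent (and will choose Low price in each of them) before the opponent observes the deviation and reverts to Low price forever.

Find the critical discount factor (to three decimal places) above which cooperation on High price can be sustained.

0.874

A deviator earns 34 for 3 periods, then 4 forever; cooperating earns 14 forever. Multiplying the IC by (1−ρ):
14 ≥ 34(1−ρ^3) + 4ρ^3, so 30·ρ^3 ≥ 20 and ρ^3 ≥ 2/3.
ρ ≥ (2/3)^(1/3) ≈ 0.874.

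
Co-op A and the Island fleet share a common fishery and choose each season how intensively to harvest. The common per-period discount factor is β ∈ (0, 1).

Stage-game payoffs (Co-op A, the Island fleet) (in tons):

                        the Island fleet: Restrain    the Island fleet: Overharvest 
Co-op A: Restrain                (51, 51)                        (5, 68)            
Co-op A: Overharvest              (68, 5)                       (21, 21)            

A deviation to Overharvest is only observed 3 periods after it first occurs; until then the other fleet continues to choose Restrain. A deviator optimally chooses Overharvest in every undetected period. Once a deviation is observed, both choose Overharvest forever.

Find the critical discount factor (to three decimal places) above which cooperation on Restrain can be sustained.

0.712

The best deviation is to choose Overharvest for all 3 undetected periods, earning 68 each, then 21 forever once detected.
Deviation value: 68(1−β^3)/(1−β) + 21β^3/(1−β); cooperation value: 51/(1−β).
IC: 51 ≥ 68(1−β^3) + 21β^3 = 68 − 47β^3.
So β^3 ≥ 17/47, giving β ≥ (17/47)^(1/3) ≈ 0.712.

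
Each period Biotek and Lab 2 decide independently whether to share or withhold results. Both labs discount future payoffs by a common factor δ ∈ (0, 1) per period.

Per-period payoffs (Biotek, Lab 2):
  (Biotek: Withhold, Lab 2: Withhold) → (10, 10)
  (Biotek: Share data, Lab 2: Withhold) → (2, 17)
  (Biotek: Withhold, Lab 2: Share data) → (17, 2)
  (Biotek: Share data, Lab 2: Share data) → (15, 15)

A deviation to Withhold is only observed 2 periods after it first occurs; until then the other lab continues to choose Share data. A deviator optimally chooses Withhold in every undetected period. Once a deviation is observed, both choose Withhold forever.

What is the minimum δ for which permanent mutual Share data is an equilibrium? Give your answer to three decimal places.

0.535

Deviating for the 2 undetected periods gains 17−15 = 2 per period over cooperation, then loses 15−10 = 5 per period forever once punishment starts.
Gain: 2(1 + δ + … + δ^1); loss: 5·δ^2/(1−δ).
No profitable deviation ⇔ 2(1−δ^2) ≤ 5·δ^2, i.e. δ^2 ≥ 2/(2+5) = 2/7.
Hence δ ≥ (2/7)^(1/2) ≈ 0.535.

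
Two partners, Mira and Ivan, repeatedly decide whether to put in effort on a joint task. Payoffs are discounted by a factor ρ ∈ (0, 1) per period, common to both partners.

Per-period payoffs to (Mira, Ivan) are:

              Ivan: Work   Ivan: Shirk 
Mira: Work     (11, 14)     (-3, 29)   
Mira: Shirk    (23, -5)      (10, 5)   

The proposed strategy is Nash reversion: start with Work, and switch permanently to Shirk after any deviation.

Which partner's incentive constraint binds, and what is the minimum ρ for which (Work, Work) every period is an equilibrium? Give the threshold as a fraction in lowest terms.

Mira; ρ ≥ 12/13

Mira: cooperation gives 11 each period; deviation gives 23 once then 10 forever.
  11/(1−ρ) ≥ 23 + 10ρ/(1−ρ) ⇒ ρ ≥ 12/13.
Ivan: cooperation gives 14 each period; deviation gives 29 once then 5 forever.
  ρ ≥ 15/24 = 5/8.
Both must hold, so the binding constraint is Mira's: ρ ≥ 12/13.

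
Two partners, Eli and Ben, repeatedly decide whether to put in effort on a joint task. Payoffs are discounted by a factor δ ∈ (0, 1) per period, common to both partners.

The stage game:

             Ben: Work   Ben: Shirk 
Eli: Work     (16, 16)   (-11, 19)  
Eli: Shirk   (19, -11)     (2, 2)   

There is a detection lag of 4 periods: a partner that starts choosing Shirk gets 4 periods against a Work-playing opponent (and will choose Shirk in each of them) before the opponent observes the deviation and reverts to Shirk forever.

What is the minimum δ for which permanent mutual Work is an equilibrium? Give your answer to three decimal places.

A deviator earns 19 for 4 periods, then 2 forever; cooperating earns 16 forever. Multiplying the IC by (1−δ):
16 ≥ 19(1−δ^4) + 2δ^4, so 17·δ^4 ≥ 3 and δ^4 ≥ 3/17.
δ ≥ (3/17)^(1/4) ≈ 0.648.

0.648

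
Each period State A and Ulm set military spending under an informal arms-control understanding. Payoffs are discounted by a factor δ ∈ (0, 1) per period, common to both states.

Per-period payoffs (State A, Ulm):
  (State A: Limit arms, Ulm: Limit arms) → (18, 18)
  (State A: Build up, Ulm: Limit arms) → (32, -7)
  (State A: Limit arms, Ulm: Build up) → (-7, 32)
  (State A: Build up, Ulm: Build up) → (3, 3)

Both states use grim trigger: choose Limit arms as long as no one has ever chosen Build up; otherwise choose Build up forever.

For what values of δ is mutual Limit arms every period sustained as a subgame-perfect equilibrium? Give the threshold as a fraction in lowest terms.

14/29

Under grim trigger the critical discount factor is (T−C)/(T−P) with T = 32, C = 18, P = 3.
δ* = (32−18)/(32−3) = 14/29.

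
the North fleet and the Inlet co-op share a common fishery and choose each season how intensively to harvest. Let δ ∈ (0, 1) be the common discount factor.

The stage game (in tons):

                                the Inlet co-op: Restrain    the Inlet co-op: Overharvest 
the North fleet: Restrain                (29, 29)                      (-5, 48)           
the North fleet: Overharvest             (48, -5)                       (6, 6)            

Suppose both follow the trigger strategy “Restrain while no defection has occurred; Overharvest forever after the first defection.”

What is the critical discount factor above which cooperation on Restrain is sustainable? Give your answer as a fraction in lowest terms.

One-period gain from deviating is 48 − 29 = 19. The loss is 29 − 6 = 23 in every subsequent period, with present value 23·δ/(1−δ).
Deviation is unprofitable when 23·δ/(1−δ) ≥ 19, i.e. δ/(1−δ) ≥ 19/23.
Equivalently δ ≥ 19/(19+23) = 19/42.

19/42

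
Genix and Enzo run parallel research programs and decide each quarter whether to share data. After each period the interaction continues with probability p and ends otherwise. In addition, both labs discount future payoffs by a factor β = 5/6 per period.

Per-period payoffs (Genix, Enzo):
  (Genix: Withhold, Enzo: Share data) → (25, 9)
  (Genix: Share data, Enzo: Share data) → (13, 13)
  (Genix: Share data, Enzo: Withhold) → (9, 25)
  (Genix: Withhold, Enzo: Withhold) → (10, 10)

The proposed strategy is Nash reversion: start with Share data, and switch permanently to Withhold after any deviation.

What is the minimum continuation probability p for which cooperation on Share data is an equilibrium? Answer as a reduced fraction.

With continuation probability p and discount β, the effective per-period discount factor is βp.
Grim-trigger IC: βp ≥ (25−13)/(25−10) = 4/5.
So p ≥ (4/5)/(5/6) = 24/25.

24/25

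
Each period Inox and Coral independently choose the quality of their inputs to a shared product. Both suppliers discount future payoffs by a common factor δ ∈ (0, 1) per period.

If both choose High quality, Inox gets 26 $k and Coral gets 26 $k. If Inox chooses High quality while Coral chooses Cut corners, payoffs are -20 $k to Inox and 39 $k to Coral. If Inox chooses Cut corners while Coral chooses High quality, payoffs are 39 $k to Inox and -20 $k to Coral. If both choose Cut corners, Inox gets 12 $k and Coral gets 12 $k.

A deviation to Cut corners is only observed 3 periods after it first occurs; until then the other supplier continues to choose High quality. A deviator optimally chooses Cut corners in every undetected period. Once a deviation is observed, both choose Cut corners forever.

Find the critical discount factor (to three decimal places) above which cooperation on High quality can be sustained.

0.784

A deviator earns 39 for 3 periods, then 12 forever; cooperating earns 26 forever. Multiplying the IC by (1−δ):
26 ≥ 39(1−δ^3) + 12δ^3, so 27·δ^3 ≥ 13 and δ^3 ≥ 13/27.
δ ≥ (13/27)^(1/3) ≈ 0.784.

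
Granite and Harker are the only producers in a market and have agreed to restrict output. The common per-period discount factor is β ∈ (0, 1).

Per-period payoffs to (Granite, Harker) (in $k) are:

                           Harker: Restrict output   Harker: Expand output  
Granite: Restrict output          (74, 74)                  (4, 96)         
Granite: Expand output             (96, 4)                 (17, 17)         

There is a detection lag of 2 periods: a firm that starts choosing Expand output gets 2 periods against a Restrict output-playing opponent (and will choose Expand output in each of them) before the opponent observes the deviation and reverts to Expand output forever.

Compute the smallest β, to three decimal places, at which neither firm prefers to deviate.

The best deviation is to choose Expand output for all 2 undetected periods, earning 96 each, then 17 forever once detected.
Deviation value: 96(1−β^2)/(1−β) + 17β^2/(1−β); cooperation value: 74/(1−β).
IC: 74 ≥ 96(1−β^2) + 17β^2 = 96 − 79β^2.
So β^2 ≥ 22/79, giving β ≥ (22/79)^(1/2) ≈ 0.528.

0.528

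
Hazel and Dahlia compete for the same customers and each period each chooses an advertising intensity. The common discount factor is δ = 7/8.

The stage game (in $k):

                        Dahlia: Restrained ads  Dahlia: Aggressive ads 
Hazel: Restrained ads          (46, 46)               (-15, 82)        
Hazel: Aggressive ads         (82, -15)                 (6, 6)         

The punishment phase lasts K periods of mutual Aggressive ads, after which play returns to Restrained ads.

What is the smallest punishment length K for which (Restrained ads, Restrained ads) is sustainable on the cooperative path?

2

No profitable deviation requires (46−6)(δ+…+δ^K) ≥ 82−46, i.e. δ+…+δ^K ≥ 9/10 ≈ 0.9000.
With δ = 7/8, the partial sums are K=1: 0.8750, K=2: 1.6406.
K = 2 is the first length at which the sum reaches 0.9000.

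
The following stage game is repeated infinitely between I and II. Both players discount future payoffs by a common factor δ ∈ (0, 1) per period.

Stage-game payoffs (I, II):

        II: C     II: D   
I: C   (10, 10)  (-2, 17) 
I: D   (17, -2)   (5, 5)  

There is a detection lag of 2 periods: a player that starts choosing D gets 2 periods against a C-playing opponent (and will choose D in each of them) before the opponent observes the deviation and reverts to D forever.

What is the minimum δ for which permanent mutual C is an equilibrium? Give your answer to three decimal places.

0.764

The best deviation is to choose D for all 2 undetected periods, earning 17 each, then 5 forever once detected.
Deviation value: 17(1−δ^2)/(1−δ) + 5δ^2/(1−δ); cooperation value: 10/(1−δ).
IC: 10 ≥ 17(1−δ^2) + 5δ^2 = 17 − 12δ^2.
So δ^2 ≥ 7/12, giving δ ≥ (7/12)^(1/2) ≈ 0.764.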